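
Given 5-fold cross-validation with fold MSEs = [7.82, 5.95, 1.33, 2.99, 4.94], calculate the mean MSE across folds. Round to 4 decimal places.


Add all fold MSEs: 23.0300.
Divide by k = 5: 23.0300/5 = 4.6060.

4.6060


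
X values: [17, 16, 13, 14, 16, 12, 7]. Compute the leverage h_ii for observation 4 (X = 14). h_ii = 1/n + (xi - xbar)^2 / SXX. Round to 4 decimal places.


Compute xbar = 13.5714 with n = 7 observations.
SXX = 69.7143.
Leverage = 1/7 + (14 - 13.5714)^2/69.7143 = 0.1455.

0.1455


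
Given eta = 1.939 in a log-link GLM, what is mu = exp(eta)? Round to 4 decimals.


Apply the inverse link:
mu = e^1.939 = 6.9518.

6.9518


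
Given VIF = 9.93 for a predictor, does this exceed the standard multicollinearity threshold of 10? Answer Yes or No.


Compare VIF = 9.93 to the threshold of 10.
9.93 < 10, so the answer is No.

No


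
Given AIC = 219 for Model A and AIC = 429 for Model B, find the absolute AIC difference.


|AIC_A - AIC_B| = |219 - 429| = 210.
Model A is preferred (lower AIC).

210


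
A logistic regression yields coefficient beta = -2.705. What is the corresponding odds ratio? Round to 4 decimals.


The odds ratio is computed as:
OR = e^(-2.705) = 0.0669.

0.0669


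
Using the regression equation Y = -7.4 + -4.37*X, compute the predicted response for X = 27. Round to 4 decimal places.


Substitute X = 27 into the equation:
Y = -7.4 + -4.37 * 27 = -7.4 + -117.9900 = -125.3900.

-125.3900


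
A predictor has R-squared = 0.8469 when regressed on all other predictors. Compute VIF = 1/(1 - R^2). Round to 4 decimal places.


Using VIF = 1/(1 - R^2_j):
1 - 0.8469 = 0.1531.
VIF = 6.5317.

6.5317


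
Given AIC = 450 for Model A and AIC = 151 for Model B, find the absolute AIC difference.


Compute |450 - 151| = 299.
Model B has the smaller AIC.

299


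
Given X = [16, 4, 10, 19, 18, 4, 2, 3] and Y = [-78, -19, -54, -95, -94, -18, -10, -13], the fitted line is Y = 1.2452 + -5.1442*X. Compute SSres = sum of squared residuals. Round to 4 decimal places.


For each point, residual = actual - predicted.
Residuals: [3.0620, 0.3316, -3.8032, 1.4946, -2.6496, 1.3316, -0.9568, 1.1874].
Sum of squared residuals = 37.3029.

37.3029


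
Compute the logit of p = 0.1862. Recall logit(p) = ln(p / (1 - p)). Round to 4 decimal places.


Compute the odds: 0.1862/0.8138 = 0.2288.
Take the natural log: ln(0.2288) = -1.4749.

-1.4749


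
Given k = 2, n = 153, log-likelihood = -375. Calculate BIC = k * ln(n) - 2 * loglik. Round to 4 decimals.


k * ln(n) = 2 * ln(153) = 2 * 5.030438 = 10.060876.
-2 * loglik = -2 * (-375) = 750.
BIC = 10.060876 + 750 = 760.060876, which rounds to 760.0609.

760.0609


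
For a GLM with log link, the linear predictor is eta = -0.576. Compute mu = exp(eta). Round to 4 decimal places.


Apply the inverse link:
mu = e^-0.576 = 0.5621.

0.5621


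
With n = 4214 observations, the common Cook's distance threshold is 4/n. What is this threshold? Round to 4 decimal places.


The threshold is 4/n.
4/4214 = 0.0009.

0.0009


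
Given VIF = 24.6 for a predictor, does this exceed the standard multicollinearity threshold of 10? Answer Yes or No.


The threshold is 10.
VIF = 24.6 is >= 10.
Multicollinearity indication: Yes.

Yes


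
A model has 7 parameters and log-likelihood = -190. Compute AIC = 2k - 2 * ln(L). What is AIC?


Compute:
2k = 2*7 = 14.
-2*loglik = -2*(-190) = 380.
AIC = 14 + 380 = 394.

394


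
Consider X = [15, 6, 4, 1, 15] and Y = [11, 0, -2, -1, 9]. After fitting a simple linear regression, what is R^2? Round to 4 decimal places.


The fitted line is Y = -4.0528 + 0.9089*X.
SSres = 11.4149, SStot = 149.2000.
R^2 = 1 - SSres/SStot = 0.9235.

0.9235


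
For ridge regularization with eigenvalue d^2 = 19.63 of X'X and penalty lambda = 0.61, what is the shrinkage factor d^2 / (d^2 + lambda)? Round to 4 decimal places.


d^2 + lambda = 19.63 + 0.61 = 20.2400.
Shrinkage factor = 19.63/20.2400 = 0.9699.

0.9699


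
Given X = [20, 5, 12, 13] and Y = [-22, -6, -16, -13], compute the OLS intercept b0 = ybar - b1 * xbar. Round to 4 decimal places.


Compute b1 = -1.0487 from the OLS formula.
With xbar = 12.5000 and ybar = -14.2500, the intercept is:
b0 = -14.2500 - -1.0487 * 12.5000 = -1.1416.

-1.1416


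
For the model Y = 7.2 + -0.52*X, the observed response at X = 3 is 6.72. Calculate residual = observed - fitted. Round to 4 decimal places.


Fitted value at X = 3 is yhat = 7.2 + -0.52*3 = 5.6400.
Residual = 6.72 - 5.6400 = 1.0800.

1.0800


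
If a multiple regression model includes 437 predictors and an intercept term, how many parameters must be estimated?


Including the intercept, the model has 437 predictor coefficients + 1 intercept.
Total = 438.

438


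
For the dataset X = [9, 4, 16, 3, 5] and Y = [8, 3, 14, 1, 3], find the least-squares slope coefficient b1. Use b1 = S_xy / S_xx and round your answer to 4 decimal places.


The sample means are xbar = 7.4000 and ybar = 5.8000.
Compute S_xx = 113.2000 and S_xy = 111.4000.
Slope b1 = S_xy / S_xx = 111.4000 / 113.2000 = 0.9841.

0.9841


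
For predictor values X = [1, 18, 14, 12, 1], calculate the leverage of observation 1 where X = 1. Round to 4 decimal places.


Compute xbar = 9.2000 with n = 5 observations.
SXX = 242.8000.
Leverage = 1/5 + (1 - 9.2000)^2/242.8000 = 0.4769.

0.4769


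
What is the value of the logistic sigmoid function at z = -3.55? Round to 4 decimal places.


exp(3.5500) = 34.8133.
1 + exp(-z) = 35.8133.
sigmoid = 1/35.8133 = 0.0279.

0.0279


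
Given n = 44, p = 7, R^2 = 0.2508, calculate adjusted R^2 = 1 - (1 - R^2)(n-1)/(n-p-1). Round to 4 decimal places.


Using the formula:
(1 - 0.2508) = 0.7492.
Multiply by 43/36: 0.7492 * 43 = 32.2156, then 32.2156 / 36 = 0.8949.
Adj R^2 = 1 - 0.8949 = 0.1051.

0.1051


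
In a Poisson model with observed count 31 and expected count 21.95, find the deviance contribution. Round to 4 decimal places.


y/mu = 31/21.95 = 1.412301 (approx.), and ln(31/21.95) = 0.345220.
y * ln(y/mu) = 31 * 0.345220 = 10.701820.
y - mu = 9.05.
D = 2 * (10.701820 - 9.05) = 3.303640, which rounds to 3.3036.

3.3036


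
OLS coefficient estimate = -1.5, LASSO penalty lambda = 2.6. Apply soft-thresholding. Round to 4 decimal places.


Check: |-1.5| = 1.5 vs lambda = 2.6.
Since |beta| <= lambda, the coefficient is set to 0.
Soft-thresholded coefficient = 0.0000.

0.0000


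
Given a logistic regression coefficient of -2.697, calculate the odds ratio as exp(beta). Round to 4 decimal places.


Odds ratio = exp(beta) = exp(-2.697).
= 0.0674.

0.0674


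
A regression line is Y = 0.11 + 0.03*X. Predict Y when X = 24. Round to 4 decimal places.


Substitute X = 24 into the equation:
Y = 0.11 + 0.03 * 24 = 0.11 + 0.7200 = 0.8300.

0.8300


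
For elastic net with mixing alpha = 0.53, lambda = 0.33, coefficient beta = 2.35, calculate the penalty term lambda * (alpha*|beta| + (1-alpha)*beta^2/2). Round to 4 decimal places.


Compute:
L1 = 0.53 * 2.35 = 1.2455.
L2 = 0.47 * 2.35^2 / 2 = 1.2978.
Penalty = 0.33 * (1.2455 + 1.2978) = 0.8393.

0.8393


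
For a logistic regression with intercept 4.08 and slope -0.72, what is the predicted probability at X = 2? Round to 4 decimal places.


Linear predictor: z = 4.08 + -0.72 * 2 = 2.6400.
P = 1/(1 + exp(-2.6400)) = 1/(1 + 0.0714) = 0.9334.

0.9334


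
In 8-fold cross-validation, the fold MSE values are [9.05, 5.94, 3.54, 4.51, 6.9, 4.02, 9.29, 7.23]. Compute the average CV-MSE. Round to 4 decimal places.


Total MSE across folds = 50.4800.
CV-MSE = 50.4800/8 = 6.3100.

6.3100


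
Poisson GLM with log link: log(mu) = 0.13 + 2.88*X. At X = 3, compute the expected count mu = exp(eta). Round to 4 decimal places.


Compute eta = 0.13 + 2.88 * 3 = 8.7700.
Apply inverse link: mu = e^8.7700 = 6438.1725.

6438.1725


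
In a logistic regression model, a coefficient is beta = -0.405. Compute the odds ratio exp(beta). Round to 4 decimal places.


exp(-0.405) = 0.6670.
So the odds ratio is 0.6670.

0.6670


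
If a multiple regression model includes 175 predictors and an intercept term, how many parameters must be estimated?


Total coefficients = number of predictors + 1 (for the intercept).
= 175 + 1 = 176.

176


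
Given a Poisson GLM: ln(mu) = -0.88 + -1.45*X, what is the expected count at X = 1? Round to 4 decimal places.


eta = -0.88 + -1.45 * 1 = -2.3300.
mu = exp(-2.3300) = 0.0973.

0.0973


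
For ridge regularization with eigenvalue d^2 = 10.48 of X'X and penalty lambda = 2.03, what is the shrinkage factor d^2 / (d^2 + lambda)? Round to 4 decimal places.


Compute the denominator: 10.48 + 2.03 = 12.5100.
Shrinkage factor = 10.48 / 12.5100 = 0.8377.

0.8377


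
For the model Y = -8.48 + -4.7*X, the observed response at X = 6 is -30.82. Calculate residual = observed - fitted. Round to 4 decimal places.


Compute yhat = -8.48 + (-4.7)(6) = -36.6800.
Residual = actual - predicted = -30.82 - -36.6800 = 5.8600.

5.8600


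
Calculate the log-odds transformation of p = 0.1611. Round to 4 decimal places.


Compute the odds: 0.1611/0.8389 = 0.1920.
Take the natural log: ln(0.1920) = -1.6501.

-1.6501


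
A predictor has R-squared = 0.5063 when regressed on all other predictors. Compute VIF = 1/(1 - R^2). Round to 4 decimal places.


Denominator: 1 - 0.5063 = 0.4937.
VIF = 1 / 0.4937 = 2.0255.

2.0255


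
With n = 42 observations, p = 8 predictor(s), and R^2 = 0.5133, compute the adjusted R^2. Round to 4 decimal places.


Using the formula:
(1 - 0.5133) = 0.4867.
Multiply by 41/33: 0.4867 * 41 = 19.9547, then 19.9547 / 33 = 0.6047.
Adj R^2 = 1 - 0.6047 = 0.3953.

0.3953


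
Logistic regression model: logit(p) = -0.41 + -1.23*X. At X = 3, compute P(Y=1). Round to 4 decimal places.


Linear predictor: z = -0.41 + -1.23 * 3 = -4.1000.
P = 1/(1 + exp(4.1000)) = 1/(1 + 60.3403) = 0.0163.

0.0163


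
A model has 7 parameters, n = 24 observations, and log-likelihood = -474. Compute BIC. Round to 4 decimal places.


Compute k*ln(n) = 7*ln(24) = 7*3.178054 = 22.246378.
Then -2*loglik = 948.
BIC = 22.246378 + 948 = 970.246378, which rounds to 970.2464.

970.2464


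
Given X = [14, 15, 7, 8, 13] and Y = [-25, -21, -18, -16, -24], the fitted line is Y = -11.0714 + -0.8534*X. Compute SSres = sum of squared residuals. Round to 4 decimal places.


For each point, residual = actual - predicted.
Residuals: [-1.9810, 2.8724, -0.9548, 1.8986, -1.8344].
Sum of squared residuals = 20.0564.

20.0564


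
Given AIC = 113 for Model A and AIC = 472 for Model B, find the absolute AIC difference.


Absolute difference = |113 - 472| = 359.
The model with lower AIC (A) is preferred.

359


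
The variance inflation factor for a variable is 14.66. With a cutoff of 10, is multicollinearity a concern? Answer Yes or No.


Check: VIF = 14.66 vs threshold = 10.
Since 14.66 >= 10, the answer is Yes.

Yes


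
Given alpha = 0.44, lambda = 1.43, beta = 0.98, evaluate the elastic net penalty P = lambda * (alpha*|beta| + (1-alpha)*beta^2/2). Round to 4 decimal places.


alpha * |beta| = 0.44 * 0.98 = 0.4312.
(1-alpha) * beta^2/2 = 0.56 * 0.9604/2 = 0.2689.
Total = 1.43 * (0.4312 + 0.2689) = 1.0012.

1.0012


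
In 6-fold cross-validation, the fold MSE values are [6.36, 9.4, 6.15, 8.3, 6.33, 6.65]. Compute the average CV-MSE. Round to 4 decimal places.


Total MSE across folds = 43.1900.
CV-MSE = 43.1900/6 = 7.1983.

7.1983


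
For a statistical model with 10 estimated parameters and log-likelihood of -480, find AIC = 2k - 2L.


AIC = 2k - 2*loglik = 2(10) - 2(-480).
= 20 + 960 = 980.

980


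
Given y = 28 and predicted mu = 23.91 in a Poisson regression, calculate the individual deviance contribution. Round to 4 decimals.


First: ln(28/23.91) = 0.157908.
Then: 28 * 0.157908 = 4.421424.
y - mu = 28 - 23.91 = 4.09.
D = 2(4.421424 - 4.09) = 0.662848, which rounds to 0.6628.

0.6628


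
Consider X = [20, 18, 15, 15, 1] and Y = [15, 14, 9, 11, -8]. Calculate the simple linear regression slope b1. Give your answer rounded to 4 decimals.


The sample means are xbar = 13.8000 and ybar = 8.2000.
Compute S_xx = 222.8000 and S_xy = 278.2000.
Slope b1 = S_xy / S_xx = 278.2000 / 222.8000 = 1.2487.

1.2487


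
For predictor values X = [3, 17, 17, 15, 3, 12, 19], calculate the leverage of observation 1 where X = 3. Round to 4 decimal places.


n = 7, xbar = 12.2857.
SXX = sum((xi - xbar)^2) = 269.4286.
h = 1/7 + (3 - 12.2857)^2 / 269.4286 = 0.4629.

0.4629


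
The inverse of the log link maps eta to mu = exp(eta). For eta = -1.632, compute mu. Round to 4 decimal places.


Apply the inverse link:
mu = e^-1.632 = 0.1955.

0.1955


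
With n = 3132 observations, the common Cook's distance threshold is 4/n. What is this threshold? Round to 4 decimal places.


Cook's distance cutoff = 4/n = 4/3132.
= 0.0013.

0.0013


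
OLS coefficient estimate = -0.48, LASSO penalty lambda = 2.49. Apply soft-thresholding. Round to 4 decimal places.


Check: |-0.48| = 0.48 vs lambda = 2.49.
Since |beta| <= lambda, the coefficient is set to 0.
Soft-thresholded coefficient = 0.0000.

0.0000


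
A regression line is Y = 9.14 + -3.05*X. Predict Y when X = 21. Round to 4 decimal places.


Plug X = 21 into Y = 9.14 + -3.05*X:
Y = 9.14 + -64.0500 = -54.9100.

-54.9100


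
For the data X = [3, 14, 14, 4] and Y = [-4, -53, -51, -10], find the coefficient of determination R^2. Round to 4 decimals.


The fitted line is Y = 8.0677 + -4.2935*X.
SSres = 3.4628, SStot = 2045.0000.
R^2 = 1 - SSres/SStot = 0.9983.

0.9983


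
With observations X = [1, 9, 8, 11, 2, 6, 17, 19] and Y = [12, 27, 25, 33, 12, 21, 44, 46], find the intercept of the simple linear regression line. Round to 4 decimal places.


Compute b1 = 2.0026 from the OLS formula.
With xbar = 9.1250 and ybar = 27.5000, the intercept is:
b0 = 27.5000 - 2.0026 * 9.1250 = 9.2265.

9.2265


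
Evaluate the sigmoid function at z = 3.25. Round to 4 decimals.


First, exp(-3.2500) = 0.0388.
Then sigma(z) = 1/(1 + 0.0388) = 0.9627.

0.9627


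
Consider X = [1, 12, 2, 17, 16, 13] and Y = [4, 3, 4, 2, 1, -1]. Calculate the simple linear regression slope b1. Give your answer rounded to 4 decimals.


Calculate xbar = 10.1667, ybar = 2.1667.
S_xx = 242.8333, S_xy = -47.1667.
Using b1 = S_xy / S_xx = -47.1667 / 242.8333, we get b1 = -0.1942.

-0.1942


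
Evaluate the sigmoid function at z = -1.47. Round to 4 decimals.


Compute exp(1.4700) = 4.3492.
Sigmoid = 1 / (1 + 4.3492) = 1 / 5.3492 = 0.1869.

0.1869


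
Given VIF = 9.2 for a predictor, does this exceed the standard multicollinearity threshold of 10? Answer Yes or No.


Check: VIF = 9.2 vs threshold = 10.
Since 9.2 < 10, the answer is No.

No


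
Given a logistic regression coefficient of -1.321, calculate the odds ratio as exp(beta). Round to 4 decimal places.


exp(-1.321) = 0.2669.
So the odds ratio is 0.2669.

0.2669


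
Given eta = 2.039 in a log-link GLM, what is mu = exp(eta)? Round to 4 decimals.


Apply the inverse link:
mu = e^2.039 = 7.6829.

7.6829


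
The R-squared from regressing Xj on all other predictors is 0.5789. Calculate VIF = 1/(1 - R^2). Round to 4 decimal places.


Denominator: 1 - 0.5789 = 0.4211.
VIF = 1 / 0.4211 = 2.3747.

2.3747


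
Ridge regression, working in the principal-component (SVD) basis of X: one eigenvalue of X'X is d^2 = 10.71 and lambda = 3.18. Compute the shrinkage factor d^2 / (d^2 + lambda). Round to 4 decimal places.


d^2 + lambda = 10.71 + 3.18 = 13.8900.
Shrinkage factor = 10.71/13.8900 = 0.7711.

0.7711


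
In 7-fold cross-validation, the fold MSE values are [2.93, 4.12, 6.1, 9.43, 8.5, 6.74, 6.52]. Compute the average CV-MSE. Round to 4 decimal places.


Add all fold MSEs: 44.3400.
Divide by k = 7: 44.3400/7 = 6.3343.

6.3343


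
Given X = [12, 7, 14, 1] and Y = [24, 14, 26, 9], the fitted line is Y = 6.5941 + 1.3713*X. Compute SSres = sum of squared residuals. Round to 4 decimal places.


Predicted values from Y = 6.5941 + 1.3713*X.
Residuals: [0.9503, -2.1932, 0.2077, 1.0346].
SSres = 6.8267.

6.8267


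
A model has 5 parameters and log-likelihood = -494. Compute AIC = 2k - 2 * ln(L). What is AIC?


AIC = 2*5 - 2*(-494).
= 10 + 988 = 998.

998


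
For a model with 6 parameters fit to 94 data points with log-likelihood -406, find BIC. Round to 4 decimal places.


k * ln(n) = 6 * ln(94) = 6 * 4.543295 = 27.259770.
-2 * loglik = -2 * (-406) = 812.
BIC = 27.259770 + 812 = 839.259770, which rounds to 839.2598.

839.2598


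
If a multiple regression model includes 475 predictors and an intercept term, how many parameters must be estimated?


Including the intercept, the model has 475 predictor coefficients + 1 intercept.
Total = 476.

476


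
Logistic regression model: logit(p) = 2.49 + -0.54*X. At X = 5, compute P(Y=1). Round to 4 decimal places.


z = 2.49 + -0.54 * 5 = -0.2100.
Sigmoid: P = 1 / (1 + exp(0.2100)) = 0.4477.

0.4477


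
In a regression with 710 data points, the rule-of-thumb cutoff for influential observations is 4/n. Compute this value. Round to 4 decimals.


Using the rule of thumb:
Threshold = 4 / 710 = 0.0056.

0.0056


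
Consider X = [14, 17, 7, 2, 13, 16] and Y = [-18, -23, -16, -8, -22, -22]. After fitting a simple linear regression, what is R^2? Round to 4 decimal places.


After computing the OLS fit (b0=-7.6165, b1=-0.9174):
SSres = 18.1770, SStot = 160.8333.
R^2 = 1 - 18.1770/160.8333 = 0.8870.

0.8870


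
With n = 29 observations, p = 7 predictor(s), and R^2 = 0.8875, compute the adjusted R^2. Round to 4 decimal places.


Plug in: Adj R^2 = 1 - (1 - 0.8875) * 28/21.
= 1 - 0.1125 * 28/21
= 1 - 3.1500 / 21
= 1 - 0.1500 = 0.8500.

0.8500


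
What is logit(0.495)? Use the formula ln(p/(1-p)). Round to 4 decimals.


Compute the odds: 0.495/0.505 = 0.9802.
Take the natural log: ln(0.9802) = -0.0200.

-0.0200


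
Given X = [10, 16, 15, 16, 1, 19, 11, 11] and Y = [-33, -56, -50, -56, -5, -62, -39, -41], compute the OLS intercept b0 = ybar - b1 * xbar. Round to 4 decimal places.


Compute b1 = -3.2554 from the OLS formula.
With xbar = 12.3750 and ybar = -42.7500, the intercept is:
b0 = -42.7500 - -3.2554 * 12.3750 = -2.4650.

-2.4650


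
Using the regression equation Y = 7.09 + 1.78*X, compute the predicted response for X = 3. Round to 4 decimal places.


Plug X = 3 into Y = 7.09 + 1.78*X:
Y = 7.09 + 5.3400 = 12.4300.

12.4300


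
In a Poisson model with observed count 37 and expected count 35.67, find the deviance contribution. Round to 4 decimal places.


First: ln(37/35.67) = 0.036608.
Then: 37 * 0.036608 = 1.354496.
y - mu = 37 - 35.67 = 1.33.
D = 2(1.354496 - 1.33) = 0.048992, which rounds to 0.0490.

0.0490


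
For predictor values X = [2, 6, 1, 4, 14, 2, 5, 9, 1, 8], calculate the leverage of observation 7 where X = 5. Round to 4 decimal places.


Mean of X: xbar = 5.2000.
SXX = 157.6000.
For X = 5: h = 1/10 + (5 - 5.2000)^2/157.6000 = 0.1003.

0.1003


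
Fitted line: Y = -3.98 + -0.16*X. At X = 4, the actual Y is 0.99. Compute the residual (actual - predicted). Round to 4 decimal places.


Compute yhat = -3.98 + (-0.16)(4) = -4.6200.
Residual = actual - predicted = 0.99 - -4.6200 = 5.6100.

5.6100


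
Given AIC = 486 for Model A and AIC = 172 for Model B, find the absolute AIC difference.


Compute |486 - 172| = 314.
Model B has the smaller AIC.

314


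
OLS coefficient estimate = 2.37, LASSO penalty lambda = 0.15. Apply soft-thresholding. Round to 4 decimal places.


Absolute value: |2.37| = 2.37.
Compare to lambda = 0.15.
Since |beta| > lambda, coefficient = sign(beta)*(|beta| - lambda) = 2.2200.

2.2200


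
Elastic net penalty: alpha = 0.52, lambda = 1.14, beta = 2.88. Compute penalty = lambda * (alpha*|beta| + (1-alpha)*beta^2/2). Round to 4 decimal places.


alpha * |beta| = 0.52 * 2.88 = 1.4976.
(1-alpha) * beta^2/2 = 0.48 * 8.2944/2 = 1.9907.
Total = 1.14 * (1.4976 + 1.9907) = 3.9766.

3.9766


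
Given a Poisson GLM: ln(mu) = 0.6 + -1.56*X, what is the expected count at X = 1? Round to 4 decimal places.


eta = 0.6 + -1.56 * 1 = -0.9600.
mu = exp(-0.9600) = 0.3829.

0.3829


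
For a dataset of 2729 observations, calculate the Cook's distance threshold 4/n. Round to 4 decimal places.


Using the rule of thumb:
Threshold = 4 / 2729 = 0.0015.

0.0015


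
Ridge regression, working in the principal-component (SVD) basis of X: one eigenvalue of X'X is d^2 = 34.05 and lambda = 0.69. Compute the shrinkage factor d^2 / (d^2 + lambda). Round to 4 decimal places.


Compute the denominator: 34.05 + 0.69 = 34.7400.
Shrinkage factor = 34.05 / 34.7400 = 0.9801.

0.9801


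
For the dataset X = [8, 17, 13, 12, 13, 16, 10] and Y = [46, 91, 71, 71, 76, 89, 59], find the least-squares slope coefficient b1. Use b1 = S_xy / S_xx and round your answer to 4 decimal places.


First compute the means: xbar = 12.7143, ybar = 71.8571.
Then S_xx = sum((xi - xbar)^2) = 59.4286.
S_xy = sum((xi - xbar)(yi - ybar)) = 296.7143.
b1 = S_xy / S_xx = 296.7143 / 59.4286 = 4.9928.

4.9928


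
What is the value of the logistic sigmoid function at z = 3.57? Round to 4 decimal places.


Compute exp(-3.5700) = 0.0282.
Sigmoid = 1 / (1 + 0.0282) = 1 / 1.0282 = 0.9726.

0.9726


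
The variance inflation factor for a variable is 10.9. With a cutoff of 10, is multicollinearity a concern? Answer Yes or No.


The threshold is 10.
VIF = 10.9 is >= 10.
Multicollinearity indication: Yes.

Yes


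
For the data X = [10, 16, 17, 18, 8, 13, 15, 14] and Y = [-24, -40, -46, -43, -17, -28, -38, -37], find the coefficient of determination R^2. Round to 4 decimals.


Fit the OLS line: b0 = 5.4072, b1 = -2.8492.
SSres = 38.1146.
SStot = 710.8750.
R^2 = 1 - 38.1146/710.8750 = 0.9464.

0.9464


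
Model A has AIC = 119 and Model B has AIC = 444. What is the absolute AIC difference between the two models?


Absolute difference = |119 - 444| = 325.
The model with lower AIC (A) is preferred.

325


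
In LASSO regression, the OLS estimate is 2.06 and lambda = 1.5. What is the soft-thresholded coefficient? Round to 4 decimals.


Absolute value: |2.06| = 2.06.
Compare to lambda = 1.5.
Since |beta| > lambda, coefficient = sign(beta)*(|beta| - lambda) = 0.5600.

0.5600


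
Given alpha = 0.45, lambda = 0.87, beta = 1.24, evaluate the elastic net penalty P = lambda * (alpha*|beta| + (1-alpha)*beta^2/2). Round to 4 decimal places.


L1 component = 0.45 * |1.24| = 0.5580.
L2 component = 0.55 * 1.24^2 / 2 = 0.4228.
Penalty = 0.87 * (0.5580 + 0.4228) = 0.87 * 0.9808 = 0.8533.

0.8533


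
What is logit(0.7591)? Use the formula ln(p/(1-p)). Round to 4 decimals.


The odds are p/(1-p) = 0.7591 / 0.2409 = 3.1511.
logit(p) = ln(3.1511) = 1.1478.

1.1478


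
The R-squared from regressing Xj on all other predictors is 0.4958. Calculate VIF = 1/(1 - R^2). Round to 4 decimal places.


Denominator: 1 - 0.4958 = 0.5042.
VIF = 1 / 0.5042 = 1.9833.

1.9833


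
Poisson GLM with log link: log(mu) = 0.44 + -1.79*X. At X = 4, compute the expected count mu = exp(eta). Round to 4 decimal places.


Compute eta = 0.44 + -1.79 * 4 = -6.7200.
Apply inverse link: mu = e^-6.7200 = 0.0012.

0.0012


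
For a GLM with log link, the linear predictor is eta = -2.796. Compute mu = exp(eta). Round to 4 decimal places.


mu = exp(eta) = exp(-2.796).
= 0.0611.

0.0611


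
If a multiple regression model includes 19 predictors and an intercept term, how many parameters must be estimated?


Each predictor gets one coefficient, plus one intercept.
Total parameters = 19 + 1 = 20.

20


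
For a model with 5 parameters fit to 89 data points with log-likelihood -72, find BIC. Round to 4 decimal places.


ln(89) = 4.488636.
k * ln(n) = 5 * 4.488636 = 22.443180.
-2L = 144.
BIC = 22.443180 + 144 = 166.443180, which rounds to 166.4432.

166.4432


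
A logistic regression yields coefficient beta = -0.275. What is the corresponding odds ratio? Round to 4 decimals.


Odds ratio = exp(beta) = exp(-0.275).
= 0.7596.

0.7596


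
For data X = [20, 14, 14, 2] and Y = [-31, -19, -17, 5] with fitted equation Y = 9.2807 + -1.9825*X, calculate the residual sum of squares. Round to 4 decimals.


Compute predicted values, then residuals = yi - yhat_i.
Residuals: [-0.6307, -0.5257, 1.4743, -0.3157].
SSres = sum(residual^2) = 2.9474.

2.9474


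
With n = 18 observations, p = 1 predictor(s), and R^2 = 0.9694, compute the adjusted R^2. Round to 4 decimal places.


Plug in: Adj R^2 = 1 - (1 - 0.9694) * 17/16.
= 1 - 0.0306 * 17/16
= 1 - 0.5202 / 16
= 1 - 0.0325 = 0.9675.

0.9675


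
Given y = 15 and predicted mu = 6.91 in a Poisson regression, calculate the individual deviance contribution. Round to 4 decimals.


Compute y*ln(y/mu) = 15*ln(15/6.91) = 15*0.775081 = 11.626215.
y - mu = 8.09.
D = 2*(11.626215 - (8.09)) = 7.072430, which rounds to 7.0724.

7.0724


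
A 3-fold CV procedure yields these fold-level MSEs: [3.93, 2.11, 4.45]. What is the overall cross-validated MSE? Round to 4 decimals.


Add all fold MSEs: 10.4900.
Divide by k = 3: 10.4900/3 = 3.4967.

3.4967


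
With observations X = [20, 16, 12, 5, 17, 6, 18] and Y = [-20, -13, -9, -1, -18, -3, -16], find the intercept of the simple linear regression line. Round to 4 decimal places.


Compute b1 = -1.2220 from the OLS formula.
With xbar = 13.4286 and ybar = -11.4286, the intercept is:
b0 = -11.4286 - -1.2220 * 13.4286 = 4.9811.

4.9811


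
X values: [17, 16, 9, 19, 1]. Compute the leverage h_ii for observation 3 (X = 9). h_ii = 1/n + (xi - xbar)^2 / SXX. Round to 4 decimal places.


Mean of X: xbar = 12.4000.
SXX = 219.2000.
For X = 9: h = 1/5 + (9 - 12.4000)^2/219.2000 = 0.2527.

0.2527


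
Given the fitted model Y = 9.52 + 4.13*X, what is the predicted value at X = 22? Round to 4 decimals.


Predicted value:
Y = 9.52 + (4.13)(22) = 9.52 + 90.8600 = 100.3800.

100.3800


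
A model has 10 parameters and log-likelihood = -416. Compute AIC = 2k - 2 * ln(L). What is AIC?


Compute:
2k = 2*10 = 20.
-2*loglik = -2*(-416) = 832.
AIC = 20 + 832 = 852.

852


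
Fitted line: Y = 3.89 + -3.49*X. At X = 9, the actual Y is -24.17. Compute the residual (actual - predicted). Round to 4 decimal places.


Predicted = 3.89 + -3.49 * 9 = -27.5200.
Residual = -24.17 - -27.5200 = 3.3500.

3.3500


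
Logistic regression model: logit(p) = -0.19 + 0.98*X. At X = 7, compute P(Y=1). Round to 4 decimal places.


Compute z = -0.19 + (0.98)(7) = 6.6700.
exp(-z) = 0.0013.
P = 1/(1 + 0.0013) = 0.9987.

0.9987


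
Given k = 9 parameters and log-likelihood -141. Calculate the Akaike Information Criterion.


AIC = 2*9 - 2*(-141).
= 18 + 282 = 300.

300


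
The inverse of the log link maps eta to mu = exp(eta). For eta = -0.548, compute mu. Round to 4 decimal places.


Apply the inverse link:
mu = e^-0.548 = 0.5781.

0.5781


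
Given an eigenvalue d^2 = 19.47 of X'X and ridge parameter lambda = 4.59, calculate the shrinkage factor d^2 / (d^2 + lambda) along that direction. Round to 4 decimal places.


d^2 + lambda = 19.47 + 4.59 = 24.0600.
Shrinkage factor = 19.47/24.0600 = 0.8092.

0.8092


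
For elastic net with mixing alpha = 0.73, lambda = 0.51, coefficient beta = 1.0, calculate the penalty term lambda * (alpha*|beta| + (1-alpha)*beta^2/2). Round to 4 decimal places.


Compute:
L1 = 0.73 * 1.0 = 0.7300.
L2 = 0.27 * 1.0^2 / 2 = 0.1350.
Penalty = 0.51 * (0.7300 + 0.1350) = 0.4412.

0.4412


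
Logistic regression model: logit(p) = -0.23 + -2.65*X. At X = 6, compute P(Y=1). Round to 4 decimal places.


z = -0.23 + -2.65 * 6 = -16.1300.
Sigmoid: P = 1 / (1 + exp(16.1300)) = 0.0000.

0.0000


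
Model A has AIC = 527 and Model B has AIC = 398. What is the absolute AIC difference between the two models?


|AIC_A - AIC_B| = |527 - 398| = 129.
Model B is preferred (lower AIC).

129


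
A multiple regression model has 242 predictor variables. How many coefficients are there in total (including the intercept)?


Including the intercept, the model has 242 predictor coefficients + 1 intercept.
Total = 243.

243


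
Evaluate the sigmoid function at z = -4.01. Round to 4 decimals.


exp(4.0100) = 55.1469.
1 + exp(-z) = 56.1469.
sigmoid = 1/56.1469 = 0.0178.

0.0178


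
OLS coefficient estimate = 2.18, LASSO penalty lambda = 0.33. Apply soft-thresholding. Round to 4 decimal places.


|beta_OLS| = 2.18.
lambda = 0.33.
Since |beta| > lambda, coefficient = sign(beta)*(|beta| - lambda) = 1.8500.
Result = 1.8500.

1.8500


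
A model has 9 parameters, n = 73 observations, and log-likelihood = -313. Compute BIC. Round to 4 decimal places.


Compute k*ln(n) = 9*ln(73) = 9*4.290459 = 38.614131.
Then -2*loglik = 626.
BIC = 38.614131 + 626 = 664.614131, which rounds to 664.6141.

664.6141


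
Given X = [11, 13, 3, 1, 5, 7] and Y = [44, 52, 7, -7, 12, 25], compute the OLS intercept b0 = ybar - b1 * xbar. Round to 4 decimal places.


First find the slope: b1 = 4.8665.
Means: xbar = 6.6667, ybar = 22.1667.
b0 = ybar - b1 * xbar = 22.1667 - 4.8665 * 6.6667 = -10.2764.

-10.2764


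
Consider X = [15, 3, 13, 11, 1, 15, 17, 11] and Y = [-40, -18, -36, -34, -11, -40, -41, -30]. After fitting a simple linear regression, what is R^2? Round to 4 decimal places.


After computing the OLS fit (b0=-10.8684, b1=-1.8960):
SSres = 18.9512, SStot = 865.5000.
R^2 = 1 - 18.9512/865.5000 = 0.9781.

0.9781


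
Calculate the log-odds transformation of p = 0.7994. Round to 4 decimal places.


The odds are p/(1-p) = 0.7994 / 0.2006 = 3.9850.
logit(p) = ln(3.9850) = 1.3825.

1.3825


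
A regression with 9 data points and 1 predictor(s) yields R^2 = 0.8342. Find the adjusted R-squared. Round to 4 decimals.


Plug in: Adj R^2 = 1 - (1 - 0.8342) * 8/7.
= 1 - 0.1658 * 8/7
= 1 - 1.3264 / 7
= 1 - 0.1895 = 0.8105.

0.8105


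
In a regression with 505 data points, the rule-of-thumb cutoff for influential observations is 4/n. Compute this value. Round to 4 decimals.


Using the rule of thumb:
Threshold = 4 / 505 = 0.0079.

0.0079


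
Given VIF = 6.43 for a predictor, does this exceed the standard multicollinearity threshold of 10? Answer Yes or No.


The threshold is 10.
VIF = 6.43 is < 10.
Multicollinearity indication: No.

No


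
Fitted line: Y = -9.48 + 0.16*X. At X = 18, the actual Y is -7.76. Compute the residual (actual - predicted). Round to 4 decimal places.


Predicted = -9.48 + 0.16 * 18 = -6.6000.
Residual = -7.76 - -6.6000 = -1.1600.

-1.1600


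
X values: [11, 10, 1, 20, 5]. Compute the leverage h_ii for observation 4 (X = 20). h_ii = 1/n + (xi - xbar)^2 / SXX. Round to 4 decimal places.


n = 5, xbar = 9.4000.
SXX = sum((xi - xbar)^2) = 205.2000.
h = 1/5 + (20 - 9.4000)^2 / 205.2000 = 0.7476.

0.7476


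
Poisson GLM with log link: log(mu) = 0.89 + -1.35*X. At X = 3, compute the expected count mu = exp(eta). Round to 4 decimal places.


eta = 0.89 + -1.35 * 3 = -3.1600.
mu = exp(-3.1600) = 0.0424.

0.0424


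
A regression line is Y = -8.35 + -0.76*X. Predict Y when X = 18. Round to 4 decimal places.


Plug X = 18 into Y = -8.35 + -0.76*X:
Y = -8.35 + -13.6800 = -22.0300.

-22.0300


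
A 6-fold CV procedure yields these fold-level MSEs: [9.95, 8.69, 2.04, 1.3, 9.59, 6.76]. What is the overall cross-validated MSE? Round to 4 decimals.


Add all fold MSEs: 38.3300.
Divide by k = 6: 38.3300/6 = 6.3883.

6.3883


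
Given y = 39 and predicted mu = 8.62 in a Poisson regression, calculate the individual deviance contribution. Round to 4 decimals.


Compute y*ln(y/mu) = 39*ln(39/8.62) = 39*1.509477 = 58.869603.
y - mu = 30.38.
D = 2*(58.869603 - (30.38)) = 56.979206, which rounds to 56.9792.

56.9792


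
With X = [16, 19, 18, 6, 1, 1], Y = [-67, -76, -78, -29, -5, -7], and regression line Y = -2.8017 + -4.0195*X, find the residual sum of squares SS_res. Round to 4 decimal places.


Compute predicted values, then residuals = yi - yhat_i.
Residuals: [0.1137, 3.1722, -2.8473, -2.0813, 1.8212, -0.1788].
SSres = sum(residual^2) = 25.8634.

25.8634


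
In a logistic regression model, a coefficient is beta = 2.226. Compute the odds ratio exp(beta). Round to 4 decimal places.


exp(2.226) = 9.2627.
So the odds ratio is 9.2627.

9.2627


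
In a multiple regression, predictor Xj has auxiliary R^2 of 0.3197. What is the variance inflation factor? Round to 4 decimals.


Using VIF = 1/(1 - R^2_j):
1 - 0.3197 = 0.6803.
VIF = 1.4699.

1.4699


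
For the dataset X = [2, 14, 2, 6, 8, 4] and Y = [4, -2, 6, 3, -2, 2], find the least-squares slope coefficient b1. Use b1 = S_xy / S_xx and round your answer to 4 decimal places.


The sample means are xbar = 6.0000 and ybar = 1.8333.
Compute S_xx = 104.0000 and S_xy = -64.0000.
Slope b1 = S_xy / S_xx = -64.0000 / 104.0000 = -0.6154.

-0.6154


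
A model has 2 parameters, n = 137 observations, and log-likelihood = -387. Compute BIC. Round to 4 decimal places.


k * ln(n) = 2 * ln(137) = 2 * 4.919981 = 9.839962.
-2 * loglik = -2 * (-387) = 774.
BIC = 9.839962 + 774 = 783.839962, which rounds to 783.8400.

783.8400


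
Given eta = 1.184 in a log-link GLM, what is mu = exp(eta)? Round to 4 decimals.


Apply the inverse link:
mu = e^1.184 = 3.2674.

3.2674


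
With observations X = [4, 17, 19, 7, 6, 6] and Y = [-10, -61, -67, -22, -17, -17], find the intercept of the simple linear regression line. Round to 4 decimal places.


The slope is b1 = -3.8695.
Sample means are xbar = 9.8333 and ybar = -32.3333.
Intercept: b0 = -32.3333 - (-3.8695)(9.8333) = 5.7164.

5.7164


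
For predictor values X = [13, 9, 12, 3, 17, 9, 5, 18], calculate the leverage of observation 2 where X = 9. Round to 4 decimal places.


Mean of X: xbar = 10.7500.
SXX = 197.5000.
For X = 9: h = 1/8 + (9 - 10.7500)^2/197.5000 = 0.1405.

0.1405


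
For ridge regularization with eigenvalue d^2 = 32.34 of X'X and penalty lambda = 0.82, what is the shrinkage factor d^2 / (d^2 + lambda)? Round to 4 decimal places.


d^2 + lambda = 32.34 + 0.82 = 33.1600.
Shrinkage factor = 32.34/33.1600 = 0.9753.

0.9753


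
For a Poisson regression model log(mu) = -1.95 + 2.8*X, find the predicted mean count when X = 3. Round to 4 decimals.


eta = -1.95 + 2.8 * 3 = 6.4500.
mu = exp(6.4500) = 632.7023.

632.7023


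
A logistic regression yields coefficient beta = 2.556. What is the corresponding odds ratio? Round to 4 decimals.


Odds ratio = exp(beta) = exp(2.556).
= 12.8842.

12.8842


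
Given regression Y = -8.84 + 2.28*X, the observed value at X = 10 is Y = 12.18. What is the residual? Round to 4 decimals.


Predicted = -8.84 + 2.28 * 10 = 13.9600.
Residual = 12.18 - 13.9600 = -1.7800.

-1.7800


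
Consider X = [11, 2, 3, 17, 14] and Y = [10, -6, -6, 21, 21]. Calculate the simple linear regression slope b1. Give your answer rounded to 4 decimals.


Calculate xbar = 9.4000, ybar = 8.0000.
S_xx = 177.2000, S_xy = 355.0000.
Using b1 = S_xy / S_xx = 355.0000 / 177.2000, we get b1 = 2.0034.

2.0034


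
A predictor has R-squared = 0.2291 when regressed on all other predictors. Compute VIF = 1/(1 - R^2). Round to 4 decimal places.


Using VIF = 1/(1 - R^2_j):
1 - 0.2291 = 0.7709.
VIF = 1.2972.

1.2972


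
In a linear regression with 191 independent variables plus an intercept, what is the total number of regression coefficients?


Including the intercept, the model has 191 predictor coefficients + 1 intercept.
Total = 192.

192


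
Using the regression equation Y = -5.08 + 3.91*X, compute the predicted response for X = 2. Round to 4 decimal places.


Plug X = 2 into Y = -5.08 + 3.91*X:
Y = -5.08 + 7.8200 = 2.7400.

2.7400


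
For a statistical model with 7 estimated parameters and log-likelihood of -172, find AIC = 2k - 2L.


Compute:
2k = 2*7 = 14.
-2*loglik = -2*(-172) = 344.
AIC = 14 + 344 = 358.

358


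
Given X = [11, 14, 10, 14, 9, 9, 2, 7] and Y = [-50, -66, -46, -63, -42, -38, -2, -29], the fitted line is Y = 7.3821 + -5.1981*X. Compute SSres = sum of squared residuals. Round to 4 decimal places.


Predicted values from Y = 7.3821 + -5.1981*X.
Residuals: [-0.2030, -0.6087, -1.4011, 2.3913, -2.5992, 1.4008, 1.0141, 0.0046].
SSres = 17.8396.

17.8396


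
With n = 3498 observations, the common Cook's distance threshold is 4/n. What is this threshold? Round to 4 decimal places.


Using the rule of thumb:
Threshold = 4 / 3498 = 0.0011.

0.0011


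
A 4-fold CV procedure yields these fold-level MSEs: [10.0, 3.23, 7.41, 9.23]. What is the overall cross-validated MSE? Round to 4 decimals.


Sum of fold MSEs = 29.8700.
Average = 29.8700 / 4 = 7.4675.

7.4675


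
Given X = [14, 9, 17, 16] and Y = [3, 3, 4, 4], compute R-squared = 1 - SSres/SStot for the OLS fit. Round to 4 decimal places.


The fitted line is Y = 1.6579 + 0.1316*X.
SSres = 0.3421, SStot = 1.0000.
R^2 = 1 - SSres/SStot = 0.6579.

0.6579


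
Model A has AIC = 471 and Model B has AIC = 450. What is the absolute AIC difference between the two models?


|AIC_A - AIC_B| = |471 - 450| = 21.
Model B is preferred (lower AIC).

21


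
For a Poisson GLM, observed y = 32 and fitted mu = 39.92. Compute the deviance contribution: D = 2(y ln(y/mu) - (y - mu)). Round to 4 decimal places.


y/mu = 32/39.92 = 0.801603 (approx.), and ln(32/39.92) = -0.221142.
y * ln(y/mu) = 32 * -0.221142 = -7.076544.
y - mu = -7.92.
D = 2 * (-7.076544 - -7.92) = 1.686912, which rounds to 1.6869.

1.6869


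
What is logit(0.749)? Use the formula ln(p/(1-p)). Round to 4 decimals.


1 - p = 0.251.
p/(1-p) = 2.9841.
logit = ln(2.9841) = 1.0933.

1.0933


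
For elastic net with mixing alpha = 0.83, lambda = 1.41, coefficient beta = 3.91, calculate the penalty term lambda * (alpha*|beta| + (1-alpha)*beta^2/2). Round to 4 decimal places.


alpha * |beta| = 0.83 * 3.91 = 3.2453.
(1-alpha) * beta^2/2 = 0.17 * 15.2881/2 = 1.2995.
Total = 1.41 * (3.2453 + 1.2995) = 6.4082.

6.4082


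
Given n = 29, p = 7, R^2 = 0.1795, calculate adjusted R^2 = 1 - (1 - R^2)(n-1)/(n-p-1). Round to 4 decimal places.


Plug in: Adj R^2 = 1 - (1 - 0.1795) * 28/21.
= 1 - 0.8205 * 28/21
= 1 - 22.9740 / 21
= 1 - 1.0940 = -0.0940.

-0.0940


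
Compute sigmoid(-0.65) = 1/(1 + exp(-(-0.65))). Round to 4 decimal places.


exp(0.6500) = 1.9155.
1 + exp(-z) = 2.9155.
sigmoid = 1/2.9155 = 0.3430.

0.3430


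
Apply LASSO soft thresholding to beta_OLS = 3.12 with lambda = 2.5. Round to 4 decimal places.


Absolute value: |3.12| = 3.12.
Compare to lambda = 2.5.
Since |beta| > lambda, coefficient = sign(beta)*(|beta| - lambda) = 0.6200.

0.6200


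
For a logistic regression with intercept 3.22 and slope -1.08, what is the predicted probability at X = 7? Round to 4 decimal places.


z = 3.22 + -1.08 * 7 = -4.3400.
Sigmoid: P = 1 / (1 + exp(4.3400)) = 0.0129.

0.0129


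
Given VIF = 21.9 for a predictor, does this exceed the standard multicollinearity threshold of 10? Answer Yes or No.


Compare VIF = 21.9 to the threshold of 10.
21.9 >= 10, so the answer is Yes.

Yes


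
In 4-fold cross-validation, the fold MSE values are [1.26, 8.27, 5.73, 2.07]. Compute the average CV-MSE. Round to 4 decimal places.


Sum of fold MSEs = 17.3300.
Average = 17.3300 / 4 = 4.3325.

4.3325


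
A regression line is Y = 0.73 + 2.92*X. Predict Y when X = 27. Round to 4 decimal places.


Predicted value:
Y = 0.73 + (2.92)(27) = 0.73 + 78.8400 = 79.5700.

79.5700


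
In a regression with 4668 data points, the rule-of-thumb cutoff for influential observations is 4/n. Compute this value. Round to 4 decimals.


Cook's distance cutoff = 4/n = 4/4668.
= 0.0009.

0.0009
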